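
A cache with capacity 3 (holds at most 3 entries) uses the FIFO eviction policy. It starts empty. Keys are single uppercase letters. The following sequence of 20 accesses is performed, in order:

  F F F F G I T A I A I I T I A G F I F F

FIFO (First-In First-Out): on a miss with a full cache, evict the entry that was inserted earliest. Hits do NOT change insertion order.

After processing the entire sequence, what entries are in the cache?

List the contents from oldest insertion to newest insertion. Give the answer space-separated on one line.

Answer: G F I

Derivation:
FIFO simulation (capacity=3):
  1. access F: MISS. Cache (old->new): [F]
  2. access F: HIT. Cache (old->new): [F]
  3. access F: HIT. Cache (old->new): [F]
  4. access F: HIT. Cache (old->new): [F]
  5. access G: MISS. Cache (old->new): [F G]
  6. access I: MISS. Cache (old->new): [F G I]
  7. access T: MISS, evict F. Cache (old->new): [G I T]
  8. access A: MISS, evict G. Cache (old->new): [I T A]
  9. access I: HIT. Cache (old->new): [I T A]
  10. access A: HIT. Cache (old->new): [I T A]
  11. access I: HIT. Cache (old->new): [I T A]
  12. access I: HIT. Cache (old->new): [I T A]
  13. access T: HIT. Cache (old->new): [I T A]
  14. access I: HIT. Cache (old->new): [I T A]
  15. access A: HIT. Cache (old->new): [I T A]
  16. access G: MISS, evict I. Cache (old->new): [T A G]
  17. access F: MISS, evict T. Cache (old->new): [A G F]
  18. access I: MISS, evict A. Cache (old->new): [G F I]
  19. access F: HIT. Cache (old->new): [G F I]
  20. access F: HIT. Cache (old->new): [G F I]
Total: 12 hits, 8 misses, 5 evictions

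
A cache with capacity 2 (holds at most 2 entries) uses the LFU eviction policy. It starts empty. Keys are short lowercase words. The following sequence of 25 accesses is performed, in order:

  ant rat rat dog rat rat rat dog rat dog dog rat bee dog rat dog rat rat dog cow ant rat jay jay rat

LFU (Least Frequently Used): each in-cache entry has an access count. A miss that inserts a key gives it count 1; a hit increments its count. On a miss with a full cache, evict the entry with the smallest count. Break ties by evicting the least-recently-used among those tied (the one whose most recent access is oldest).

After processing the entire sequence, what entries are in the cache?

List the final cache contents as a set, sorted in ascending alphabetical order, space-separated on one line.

Answer: jay rat

Derivation:
LFU simulation (capacity=2):
  1. access ant: MISS. Cache: [ant(c=1)]
  2. access rat: MISS. Cache: [ant(c=1) rat(c=1)]
  3. access rat: HIT, count now 2. Cache: [ant(c=1) rat(c=2)]
  4. access dog: MISS, evict ant(c=1). Cache: [dog(c=1) rat(c=2)]
  5. access rat: HIT, count now 3. Cache: [dog(c=1) rat(c=3)]
  6. access rat: HIT, count now 4. Cache: [dog(c=1) rat(c=4)]
  7. access rat: HIT, count now 5. Cache: [dog(c=1) rat(c=5)]
  8. access dog: HIT, count now 2. Cache: [dog(c=2) rat(c=5)]
  9. access rat: HIT, count now 6. Cache: [dog(c=2) rat(c=6)]
  10. access dog: HIT, count now 3. Cache: [dog(c=3) rat(c=6)]
  11. access dog: HIT, count now 4. Cache: [dog(c=4) rat(c=6)]
  12. access rat: HIT, count now 7. Cache: [dog(c=4) rat(c=7)]
  13. access bee: MISS, evict dog(c=4). Cache: [bee(c=1) rat(c=7)]
  14. access dog: MISS, evict bee(c=1). Cache: [dog(c=1) rat(c=7)]
  15. access rat: HIT, count now 8. Cache: [dog(c=1) rat(c=8)]
  16. access dog: HIT, count now 2. Cache: [dog(c=2) rat(c=8)]
  17. access rat: HIT, count now 9. Cache: [dog(c=2) rat(c=9)]
  18. access rat: HIT, count now 10. Cache: [dog(c=2) rat(c=10)]
  19. access dog: HIT, count now 3. Cache: [dog(c=3) rat(c=10)]
  20. access cow: MISS, evict dog(c=3). Cache: [cow(c=1) rat(c=10)]
  21. access ant: MISS, evict cow(c=1). Cache: [ant(c=1) rat(c=10)]
  22. access rat: HIT, count now 11. Cache: [ant(c=1) rat(c=11)]
  23. access jay: MISS, evict ant(c=1). Cache: [jay(c=1) rat(c=11)]
  24. access jay: HIT, count now 2. Cache: [jay(c=2) rat(c=11)]
  25. access rat: HIT, count now 12. Cache: [jay(c=2) rat(c=12)]
Total: 17 hits, 8 misses, 6 evictions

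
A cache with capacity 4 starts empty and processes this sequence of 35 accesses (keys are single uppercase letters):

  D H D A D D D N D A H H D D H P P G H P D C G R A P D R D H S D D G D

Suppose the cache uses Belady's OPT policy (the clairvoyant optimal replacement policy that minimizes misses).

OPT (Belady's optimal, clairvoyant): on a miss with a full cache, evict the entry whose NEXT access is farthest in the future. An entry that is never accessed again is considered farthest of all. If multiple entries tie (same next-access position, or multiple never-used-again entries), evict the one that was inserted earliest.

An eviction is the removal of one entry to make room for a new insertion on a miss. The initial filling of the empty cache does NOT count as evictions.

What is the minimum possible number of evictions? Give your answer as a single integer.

OPT (Belady) simulation (capacity=4):
  1. access D: MISS. Cache: [D]
  2. access H: MISS. Cache: [D H]
  3. access D: HIT. Next use of D: step 5. Cache: [D H]
  4. access A: MISS. Cache: [D H A]
  5. access D: HIT. Next use of D: step 6. Cache: [D H A]
  6. access D: HIT. Next use of D: step 7. Cache: [D H A]
  7. access D: HIT. Next use of D: step 9. Cache: [D H A]
  8. access N: MISS. Cache: [D H A N]
  9. access D: HIT. Next use of D: step 13. Cache: [D H A N]
  10. access A: HIT. Next use of A: step 25. Cache: [D H A N]
  11. access H: HIT. Next use of H: step 12. Cache: [D H A N]
  12. access H: HIT. Next use of H: step 15. Cache: [D H A N]
  13. access D: HIT. Next use of D: step 14. Cache: [D H A N]
  14. access D: HIT. Next use of D: step 21. Cache: [D H A N]
  15. access H: HIT. Next use of H: step 19. Cache: [D H A N]
  16. access P: MISS, evict N (next use: never). Cache: [D H A P]
  17. access P: HIT. Next use of P: step 20. Cache: [D H A P]
  18. access G: MISS, evict A (next use: step 25). Cache: [D H P G]
  19. access H: HIT. Next use of H: step 30. Cache: [D H P G]
  20. access P: HIT. Next use of P: step 26. Cache: [D H P G]
  21. access D: HIT. Next use of D: step 27. Cache: [D H P G]
  22. access C: MISS, evict H (next use: step 30). Cache: [D P G C]
  23. access G: HIT. Next use of G: step 34. Cache: [D P G C]
  24. access R: MISS, evict C (next use: never). Cache: [D P G R]
  25. access A: MISS, evict G (next use: step 34). Cache: [D P R A]
  26. access P: HIT. Next use of P: never. Cache: [D P R A]
  27. access D: HIT. Next use of D: step 29. Cache: [D P R A]
  28. access R: HIT. Next use of R: never. Cache: [D P R A]
  29. access D: HIT. Next use of D: step 32. Cache: [D P R A]
  30. access H: MISS, evict P (next use: never). Cache: [D R A H]
  31. access S: MISS, evict R (next use: never). Cache: [D A H S]
  32. access D: HIT. Next use of D: step 33. Cache: [D A H S]
  33. access D: HIT. Next use of D: step 35. Cache: [D A H S]
  34. access G: MISS, evict A (next use: never). Cache: [D H S G]
  35. access D: HIT. Next use of D: never. Cache: [D H S G]
Total: 23 hits, 12 misses, 8 evictions

Answer: 8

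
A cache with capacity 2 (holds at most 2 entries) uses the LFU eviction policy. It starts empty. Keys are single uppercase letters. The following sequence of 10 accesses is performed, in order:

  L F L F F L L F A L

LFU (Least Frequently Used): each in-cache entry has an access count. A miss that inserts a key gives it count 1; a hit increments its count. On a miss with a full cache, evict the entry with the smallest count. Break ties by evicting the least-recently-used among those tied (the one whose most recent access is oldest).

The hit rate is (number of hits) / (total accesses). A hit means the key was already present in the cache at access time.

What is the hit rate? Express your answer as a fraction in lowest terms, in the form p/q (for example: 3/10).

LFU simulation (capacity=2):
  1. access L: MISS. Cache: [L(c=1)]
  2. access F: MISS. Cache: [L(c=1) F(c=1)]
  3. access L: HIT, count now 2. Cache: [F(c=1) L(c=2)]
  4. access F: HIT, count now 2. Cache: [L(c=2) F(c=2)]
  5. access F: HIT, count now 3. Cache: [L(c=2) F(c=3)]
  6. access L: HIT, count now 3. Cache: [F(c=3) L(c=3)]
  7. access L: HIT, count now 4. Cache: [F(c=3) L(c=4)]
  8. access F: HIT, count now 4. Cache: [L(c=4) F(c=4)]
  9. access A: MISS, evict L(c=4). Cache: [A(c=1) F(c=4)]
  10. access L: MISS, evict A(c=1). Cache: [L(c=1) F(c=4)]
Total: 6 hits, 4 misses, 2 evictions

Hit rate = 6/10 = 3/5

Answer: 3/5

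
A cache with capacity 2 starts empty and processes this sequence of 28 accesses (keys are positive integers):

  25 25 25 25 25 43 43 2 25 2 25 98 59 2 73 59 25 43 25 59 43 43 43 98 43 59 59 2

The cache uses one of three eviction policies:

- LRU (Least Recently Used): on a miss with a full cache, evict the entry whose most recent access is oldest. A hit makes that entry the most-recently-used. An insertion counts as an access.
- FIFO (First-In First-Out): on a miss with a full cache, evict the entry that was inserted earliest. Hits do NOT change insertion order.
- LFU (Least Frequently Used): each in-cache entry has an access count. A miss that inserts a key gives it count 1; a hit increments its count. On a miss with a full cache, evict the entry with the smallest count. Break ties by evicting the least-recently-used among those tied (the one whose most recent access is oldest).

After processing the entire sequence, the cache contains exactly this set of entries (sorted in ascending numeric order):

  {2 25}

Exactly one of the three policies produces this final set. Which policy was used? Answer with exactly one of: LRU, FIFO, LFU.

Simulating under each policy and comparing final sets:
  LRU: final set = {2 59} -> differs
  FIFO: final set = {2 59} -> differs
  LFU: final set = {2 25} -> MATCHES target
Only LFU produces the target set.

Answer: LFU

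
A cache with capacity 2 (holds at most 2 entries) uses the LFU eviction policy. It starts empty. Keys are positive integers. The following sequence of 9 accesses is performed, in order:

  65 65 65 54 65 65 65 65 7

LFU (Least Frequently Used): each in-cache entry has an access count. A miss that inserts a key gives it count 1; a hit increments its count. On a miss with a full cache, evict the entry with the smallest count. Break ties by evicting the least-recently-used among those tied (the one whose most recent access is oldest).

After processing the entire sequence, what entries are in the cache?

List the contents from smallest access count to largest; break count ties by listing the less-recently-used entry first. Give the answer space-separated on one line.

LFU simulation (capacity=2):
  1. access 65: MISS. Cache: [65(c=1)]
  2. access 65: HIT, count now 2. Cache: [65(c=2)]
  3. access 65: HIT, count now 3. Cache: [65(c=3)]
  4. access 54: MISS. Cache: [54(c=1) 65(c=3)]
  5. access 65: HIT, count now 4. Cache: [54(c=1) 65(c=4)]
  6. access 65: HIT, count now 5. Cache: [54(c=1) 65(c=5)]
  7. access 65: HIT, count now 6. Cache: [54(c=1) 65(c=6)]
  8. access 65: HIT, count now 7. Cache: [54(c=1) 65(c=7)]
  9. access 7: MISS, evict 54(c=1). Cache: [7(c=1) 65(c=7)]
Total: 6 hits, 3 misses, 1 evictions

Answer: 7 65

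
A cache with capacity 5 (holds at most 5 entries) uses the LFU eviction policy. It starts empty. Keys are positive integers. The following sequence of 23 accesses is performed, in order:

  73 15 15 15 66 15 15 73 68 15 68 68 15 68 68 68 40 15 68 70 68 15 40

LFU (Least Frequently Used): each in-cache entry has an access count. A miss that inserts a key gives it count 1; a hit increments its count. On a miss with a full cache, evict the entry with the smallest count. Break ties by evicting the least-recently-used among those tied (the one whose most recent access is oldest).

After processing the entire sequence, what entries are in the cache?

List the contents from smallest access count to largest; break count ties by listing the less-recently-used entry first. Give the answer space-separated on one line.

LFU simulation (capacity=5):
  1. access 73: MISS. Cache: [73(c=1)]
  2. access 15: MISS. Cache: [73(c=1) 15(c=1)]
  3. access 15: HIT, count now 2. Cache: [73(c=1) 15(c=2)]
  4. access 15: HIT, count now 3. Cache: [73(c=1) 15(c=3)]
  5. access 66: MISS. Cache: [73(c=1) 66(c=1) 15(c=3)]
  6. access 15: HIT, count now 4. Cache: [73(c=1) 66(c=1) 15(c=4)]
  7. access 15: HIT, count now 5. Cache: [73(c=1) 66(c=1) 15(c=5)]
  8. access 73: HIT, count now 2. Cache: [66(c=1) 73(c=2) 15(c=5)]
  9. access 68: MISS. Cache: [66(c=1) 68(c=1) 73(c=2) 15(c=5)]
  10. access 15: HIT, count now 6. Cache: [66(c=1) 68(c=1) 73(c=2) 15(c=6)]
  11. access 68: HIT, count now 2. Cache: [66(c=1) 73(c=2) 68(c=2) 15(c=6)]
  12. access 68: HIT, count now 3. Cache: [66(c=1) 73(c=2) 68(c=3) 15(c=6)]
  13. access 15: HIT, count now 7. Cache: [66(c=1) 73(c=2) 68(c=3) 15(c=7)]
  14. access 68: HIT, count now 4. Cache: [66(c=1) 73(c=2) 68(c=4) 15(c=7)]
  15. access 68: HIT, count now 5. Cache: [66(c=1) 73(c=2) 68(c=5) 15(c=7)]
  16. access 68: HIT, count now 6. Cache: [66(c=1) 73(c=2) 68(c=6) 15(c=7)]
  17. access 40: MISS. Cache: [66(c=1) 40(c=1) 73(c=2) 68(c=6) 15(c=7)]
  18. access 15: HIT, count now 8. Cache: [66(c=1) 40(c=1) 73(c=2) 68(c=6) 15(c=8)]
  19. access 68: HIT, count now 7. Cache: [66(c=1) 40(c=1) 73(c=2) 68(c=7) 15(c=8)]
  20. access 70: MISS, evict 66(c=1). Cache: [40(c=1) 70(c=1) 73(c=2) 68(c=7) 15(c=8)]
  21. access 68: HIT, count now 8. Cache: [40(c=1) 70(c=1) 73(c=2) 15(c=8) 68(c=8)]
  22. access 15: HIT, count now 9. Cache: [40(c=1) 70(c=1) 73(c=2) 68(c=8) 15(c=9)]
  23. access 40: HIT, count now 2. Cache: [70(c=1) 73(c=2) 40(c=2) 68(c=8) 15(c=9)]
Total: 17 hits, 6 misses, 1 evictions

Answer: 70 73 40 68 15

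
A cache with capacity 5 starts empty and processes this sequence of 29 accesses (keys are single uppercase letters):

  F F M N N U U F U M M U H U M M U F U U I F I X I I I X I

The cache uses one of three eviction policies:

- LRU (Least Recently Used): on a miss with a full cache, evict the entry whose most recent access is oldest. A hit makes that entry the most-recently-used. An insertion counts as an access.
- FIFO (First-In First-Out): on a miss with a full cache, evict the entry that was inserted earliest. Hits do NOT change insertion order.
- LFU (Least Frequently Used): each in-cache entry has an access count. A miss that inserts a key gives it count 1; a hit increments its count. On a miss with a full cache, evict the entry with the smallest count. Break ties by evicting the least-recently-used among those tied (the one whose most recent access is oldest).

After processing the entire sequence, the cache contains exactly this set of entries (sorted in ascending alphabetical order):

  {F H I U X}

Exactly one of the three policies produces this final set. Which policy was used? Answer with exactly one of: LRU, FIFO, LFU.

Simulating under each policy and comparing final sets:
  LRU: final set = {F I M U X} -> differs
  FIFO: final set = {F H I U X} -> MATCHES target
  LFU: final set = {F I M U X} -> differs
Only FIFO produces the target set.

Answer: FIFO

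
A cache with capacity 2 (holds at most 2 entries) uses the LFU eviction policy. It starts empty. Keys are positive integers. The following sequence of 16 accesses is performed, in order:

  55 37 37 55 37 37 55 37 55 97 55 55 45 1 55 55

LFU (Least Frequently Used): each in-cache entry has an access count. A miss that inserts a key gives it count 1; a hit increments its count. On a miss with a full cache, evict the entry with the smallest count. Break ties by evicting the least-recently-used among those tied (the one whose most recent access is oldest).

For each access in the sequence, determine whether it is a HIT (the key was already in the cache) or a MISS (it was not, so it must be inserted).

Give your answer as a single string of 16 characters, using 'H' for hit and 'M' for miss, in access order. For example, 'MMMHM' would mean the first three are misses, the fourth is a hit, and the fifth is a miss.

Answer: MMHHHHHHHMMHMMMH

Derivation:
LFU simulation (capacity=2):
  1. access 55: MISS. Cache: [55(c=1)]
  2. access 37: MISS. Cache: [55(c=1) 37(c=1)]
  3. access 37: HIT, count now 2. Cache: [55(c=1) 37(c=2)]
  4. access 55: HIT, count now 2. Cache: [37(c=2) 55(c=2)]
  5. access 37: HIT, count now 3. Cache: [55(c=2) 37(c=3)]
  6. access 37: HIT, count now 4. Cache: [55(c=2) 37(c=4)]
  7. access 55: HIT, count now 3. Cache: [55(c=3) 37(c=4)]
  8. access 37: HIT, count now 5. Cache: [55(c=3) 37(c=5)]
  9. access 55: HIT, count now 4. Cache: [55(c=4) 37(c=5)]
  10. access 97: MISS, evict 55(c=4). Cache: [97(c=1) 37(c=5)]
  11. access 55: MISS, evict 97(c=1). Cache: [55(c=1) 37(c=5)]
  12. access 55: HIT, count now 2. Cache: [55(c=2) 37(c=5)]
  13. access 45: MISS, evict 55(c=2). Cache: [45(c=1) 37(c=5)]
  14. access 1: MISS, evict 45(c=1). Cache: [1(c=1) 37(c=5)]
  15. access 55: MISS, evict 1(c=1). Cache: [55(c=1) 37(c=5)]
  16. access 55: HIT, count now 2. Cache: [55(c=2) 37(c=5)]
Total: 9 hits, 7 misses, 5 evictions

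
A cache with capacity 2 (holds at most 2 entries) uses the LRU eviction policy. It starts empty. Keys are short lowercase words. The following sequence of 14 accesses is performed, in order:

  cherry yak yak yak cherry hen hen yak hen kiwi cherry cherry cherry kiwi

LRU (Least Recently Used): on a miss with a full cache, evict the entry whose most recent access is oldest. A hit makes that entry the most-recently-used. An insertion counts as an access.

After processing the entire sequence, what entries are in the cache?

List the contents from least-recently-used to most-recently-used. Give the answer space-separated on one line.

LRU simulation (capacity=2):
  1. access cherry: MISS. Cache (LRU->MRU): [cherry]
  2. access yak: MISS. Cache (LRU->MRU): [cherry yak]
  3. access yak: HIT. Cache (LRU->MRU): [cherry yak]
  4. access yak: HIT. Cache (LRU->MRU): [cherry yak]
  5. access cherry: HIT. Cache (LRU->MRU): [yak cherry]
  6. access hen: MISS, evict yak. Cache (LRU->MRU): [cherry hen]
  7. access hen: HIT. Cache (LRU->MRU): [cherry hen]
  8. access yak: MISS, evict cherry. Cache (LRU->MRU): [hen yak]
  9. access hen: HIT. Cache (LRU->MRU): [yak hen]
  10. access kiwi: MISS, evict yak. Cache (LRU->MRU): [hen kiwi]
  11. access cherry: MISS, evict hen. Cache (LRU->MRU): [kiwi cherry]
  12. access cherry: HIT. Cache (LRU->MRU): [kiwi cherry]
  13. access cherry: HIT. Cache (LRU->MRU): [kiwi cherry]
  14. access kiwi: HIT. Cache (LRU->MRU): [cherry kiwi]
Total: 8 hits, 6 misses, 4 evictions

Answer: cherry kiwi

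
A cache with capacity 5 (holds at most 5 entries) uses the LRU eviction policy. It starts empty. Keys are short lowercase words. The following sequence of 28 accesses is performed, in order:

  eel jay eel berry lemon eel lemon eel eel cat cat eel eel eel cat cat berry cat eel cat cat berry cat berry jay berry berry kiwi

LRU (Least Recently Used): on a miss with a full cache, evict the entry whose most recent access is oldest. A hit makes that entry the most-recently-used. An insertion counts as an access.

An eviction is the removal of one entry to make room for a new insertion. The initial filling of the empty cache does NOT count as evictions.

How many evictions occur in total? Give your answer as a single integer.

LRU simulation (capacity=5):
  1. access eel: MISS. Cache (LRU->MRU): [eel]
  2. access jay: MISS. Cache (LRU->MRU): [eel jay]
  3. access eel: HIT. Cache (LRU->MRU): [jay eel]
  4. access berry: MISS. Cache (LRU->MRU): [jay eel berry]
  5. access lemon: MISS. Cache (LRU->MRU): [jay eel berry lemon]
  6. access eel: HIT. Cache (LRU->MRU): [jay berry lemon eel]
  7. access lemon: HIT. Cache (LRU->MRU): [jay berry eel lemon]
  8. access eel: HIT. Cache (LRU->MRU): [jay berry lemon eel]
  9. access eel: HIT. Cache (LRU->MRU): [jay berry lemon eel]
  10. access cat: MISS. Cache (LRU->MRU): [jay berry lemon eel cat]
  11. access cat: HIT. Cache (LRU->MRU): [jay berry lemon eel cat]
  12. access eel: HIT. Cache (LRU->MRU): [jay berry lemon cat eel]
  13. access eel: HIT. Cache (LRU->MRU): [jay berry lemon cat eel]
  14. access eel: HIT. Cache (LRU->MRU): [jay berry lemon cat eel]
  15. access cat: HIT. Cache (LRU->MRU): [jay berry lemon eel cat]
  16. access cat: HIT. Cache (LRU->MRU): [jay berry lemon eel cat]
  17. access berry: HIT. Cache (LRU->MRU): [jay lemon eel cat berry]
  18. access cat: HIT. Cache (LRU->MRU): [jay lemon eel berry cat]
  19. access eel: HIT. Cache (LRU->MRU): [jay lemon berry cat eel]
  20. access cat: HIT. Cache (LRU->MRU): [jay lemon berry eel cat]
  21. access cat: HIT. Cache (LRU->MRU): [jay lemon berry eel cat]
  22. access berry: HIT. Cache (LRU->MRU): [jay lemon eel cat berry]
  23. access cat: HIT. Cache (LRU->MRU): [jay lemon eel berry cat]
  24. access berry: HIT. Cache (LRU->MRU): [jay lemon eel cat berry]
  25. access jay: HIT. Cache (LRU->MRU): [lemon eel cat berry jay]
  26. access berry: HIT. Cache (LRU->MRU): [lemon eel cat jay berry]
  27. access berry: HIT. Cache (LRU->MRU): [lemon eel cat jay berry]
  28. access kiwi: MISS, evict lemon. Cache (LRU->MRU): [eel cat jay berry kiwi]
Total: 22 hits, 6 misses, 1 evictions

Answer: 1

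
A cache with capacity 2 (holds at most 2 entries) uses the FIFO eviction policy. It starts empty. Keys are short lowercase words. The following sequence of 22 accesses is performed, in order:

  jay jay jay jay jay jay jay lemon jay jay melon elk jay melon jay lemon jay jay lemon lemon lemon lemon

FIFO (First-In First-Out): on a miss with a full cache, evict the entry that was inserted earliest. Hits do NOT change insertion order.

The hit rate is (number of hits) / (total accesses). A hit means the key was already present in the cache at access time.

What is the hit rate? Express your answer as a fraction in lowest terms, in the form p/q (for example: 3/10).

FIFO simulation (capacity=2):
  1. access jay: MISS. Cache (old->new): [jay]
  2. access jay: HIT. Cache (old->new): [jay]
  3. access jay: HIT. Cache (old->new): [jay]
  4. access jay: HIT. Cache (old->new): [jay]
  5. access jay: HIT. Cache (old->new): [jay]
  6. access jay: HIT. Cache (old->new): [jay]
  7. access jay: HIT. Cache (old->new): [jay]
  8. access lemon: MISS. Cache (old->new): [jay lemon]
  9. access jay: HIT. Cache (old->new): [jay lemon]
  10. access jay: HIT. Cache (old->new): [jay lemon]
  11. access melon: MISS, evict jay. Cache (old->new): [lemon melon]
  12. access elk: MISS, evict lemon. Cache (old->new): [melon elk]
  13. access jay: MISS, evict melon. Cache (old->new): [elk jay]
  14. access melon: MISS, evict elk. Cache (old->new): [jay melon]
  15. access jay: HIT. Cache (old->new): [jay melon]
  16. access lemon: MISS, evict jay. Cache (old->new): [melon lemon]
  17. access jay: MISS, evict melon. Cache (old->new): [lemon jay]
  18. access jay: HIT. Cache (old->new): [lemon jay]
  19. access lemon: HIT. Cache (old->new): [lemon jay]
  20. access lemon: HIT. Cache (old->new): [lemon jay]
  21. access lemon: HIT. Cache (old->new): [lemon jay]
  22. access lemon: HIT. Cache (old->new): [lemon jay]
Total: 14 hits, 8 misses, 6 evictions

Hit rate = 14/22 = 7/11

Answer: 7/11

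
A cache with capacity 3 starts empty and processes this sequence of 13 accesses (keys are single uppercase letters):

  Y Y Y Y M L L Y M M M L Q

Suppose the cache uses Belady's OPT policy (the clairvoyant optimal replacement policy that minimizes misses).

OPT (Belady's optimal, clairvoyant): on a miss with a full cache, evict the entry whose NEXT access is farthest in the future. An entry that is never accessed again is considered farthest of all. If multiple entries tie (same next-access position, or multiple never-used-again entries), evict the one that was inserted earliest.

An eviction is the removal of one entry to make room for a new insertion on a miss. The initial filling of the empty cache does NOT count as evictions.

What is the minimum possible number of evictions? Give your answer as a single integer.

OPT (Belady) simulation (capacity=3):
  1. access Y: MISS. Cache: [Y]
  2. access Y: HIT. Next use of Y: step 3. Cache: [Y]
  3. access Y: HIT. Next use of Y: step 4. Cache: [Y]
  4. access Y: HIT. Next use of Y: step 8. Cache: [Y]
  5. access M: MISS. Cache: [Y M]
  6. access L: MISS. Cache: [Y M L]
  7. access L: HIT. Next use of L: step 12. Cache: [Y M L]
  8. access Y: HIT. Next use of Y: never. Cache: [Y M L]
  9. access M: HIT. Next use of M: step 10. Cache: [Y M L]
  10. access M: HIT. Next use of M: step 11. Cache: [Y M L]
  11. access M: HIT. Next use of M: never. Cache: [Y M L]
  12. access L: HIT. Next use of L: never. Cache: [Y M L]
  13. access Q: MISS, evict Y (next use: never). Cache: [M L Q]
Total: 9 hits, 4 misses, 1 evictions

Answer: 1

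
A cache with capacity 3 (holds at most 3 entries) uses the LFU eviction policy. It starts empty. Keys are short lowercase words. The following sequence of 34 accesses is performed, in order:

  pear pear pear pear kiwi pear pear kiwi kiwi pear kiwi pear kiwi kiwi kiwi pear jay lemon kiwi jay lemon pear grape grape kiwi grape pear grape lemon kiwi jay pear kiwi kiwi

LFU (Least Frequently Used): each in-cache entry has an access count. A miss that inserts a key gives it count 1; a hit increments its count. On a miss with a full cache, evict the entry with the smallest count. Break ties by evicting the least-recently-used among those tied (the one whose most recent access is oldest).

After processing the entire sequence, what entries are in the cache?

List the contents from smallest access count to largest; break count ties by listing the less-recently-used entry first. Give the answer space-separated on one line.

LFU simulation (capacity=3):
  1. access pear: MISS. Cache: [pear(c=1)]
  2. access pear: HIT, count now 2. Cache: [pear(c=2)]
  3. access pear: HIT, count now 3. Cache: [pear(c=3)]
  4. access pear: HIT, count now 4. Cache: [pear(c=4)]
  5. access kiwi: MISS. Cache: [kiwi(c=1) pear(c=4)]
  6. access pear: HIT, count now 5. Cache: [kiwi(c=1) pear(c=5)]
  7. access pear: HIT, count now 6. Cache: [kiwi(c=1) pear(c=6)]
  8. access kiwi: HIT, count now 2. Cache: [kiwi(c=2) pear(c=6)]
  9. access kiwi: HIT, count now 3. Cache: [kiwi(c=3) pear(c=6)]
  10. access pear: HIT, count now 7. Cache: [kiwi(c=3) pear(c=7)]
  11. access kiwi: HIT, count now 4. Cache: [kiwi(c=4) pear(c=7)]
  12. access pear: HIT, count now 8. Cache: [kiwi(c=4) pear(c=8)]
  13. access kiwi: HIT, count now 5. Cache: [kiwi(c=5) pear(c=8)]
  14. access kiwi: HIT, count now 6. Cache: [kiwi(c=6) pear(c=8)]
  15. access kiwi: HIT, count now 7. Cache: [kiwi(c=7) pear(c=8)]
  16. access pear: HIT, count now 9. Cache: [kiwi(c=7) pear(c=9)]
  17. access jay: MISS. Cache: [jay(c=1) kiwi(c=7) pear(c=9)]
  18. access lemon: MISS, evict jay(c=1). Cache: [lemon(c=1) kiwi(c=7) pear(c=9)]
  19. access kiwi: HIT, count now 8. Cache: [lemon(c=1) kiwi(c=8) pear(c=9)]
  20. access jay: MISS, evict lemon(c=1). Cache: [jay(c=1) kiwi(c=8) pear(c=9)]
  21. access lemon: MISS, evict jay(c=1). Cache: [lemon(c=1) kiwi(c=8) pear(c=9)]
  22. access pear: HIT, count now 10. Cache: [lemon(c=1) kiwi(c=8) pear(c=10)]
  23. access grape: MISS, evict lemon(c=1). Cache: [grape(c=1) kiwi(c=8) pear(c=10)]
  24. access grape: HIT, count now 2. Cache: [grape(c=2) kiwi(c=8) pear(c=10)]
  25. access kiwi: HIT, count now 9. Cache: [grape(c=2) kiwi(c=9) pear(c=10)]
  26. access grape: HIT, count now 3. Cache: [grape(c=3) kiwi(c=9) pear(c=10)]
  27. access pear: HIT, count now 11. Cache: [grape(c=3) kiwi(c=9) pear(c=11)]
  28. access grape: HIT, count now 4. Cache: [grape(c=4) kiwi(c=9) pear(c=11)]
  29. access lemon: MISS, evict grape(c=4). Cache: [lemon(c=1) kiwi(c=9) pear(c=11)]
  30. access kiwi: HIT, count now 10. Cache: [lemon(c=1) kiwi(c=10) pear(c=11)]
  31. access jay: MISS, evict lemon(c=1). Cache: [jay(c=1) kiwi(c=10) pear(c=11)]
  32. access pear: HIT, count now 12. Cache: [jay(c=1) kiwi(c=10) pear(c=12)]
  33. access kiwi: HIT, count now 11. Cache: [jay(c=1) kiwi(c=11) pear(c=12)]
  34. access kiwi: HIT, count now 12. Cache: [jay(c=1) pear(c=12) kiwi(c=12)]
Total: 25 hits, 9 misses, 6 evictions

Answer: jay pear kiwi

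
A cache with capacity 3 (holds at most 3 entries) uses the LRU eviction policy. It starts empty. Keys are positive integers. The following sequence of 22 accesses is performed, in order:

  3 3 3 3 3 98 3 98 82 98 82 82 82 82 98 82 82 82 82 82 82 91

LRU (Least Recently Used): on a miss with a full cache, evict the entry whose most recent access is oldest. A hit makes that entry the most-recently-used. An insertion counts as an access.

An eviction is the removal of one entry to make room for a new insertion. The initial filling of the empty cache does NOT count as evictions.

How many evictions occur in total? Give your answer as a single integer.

Answer: 1

Derivation:
LRU simulation (capacity=3):
  1. access 3: MISS. Cache (LRU->MRU): [3]
  2. access 3: HIT. Cache (LRU->MRU): [3]
  3. access 3: HIT. Cache (LRU->MRU): [3]
  4. access 3: HIT. Cache (LRU->MRU): [3]
  5. access 3: HIT. Cache (LRU->MRU): [3]
  6. access 98: MISS. Cache (LRU->MRU): [3 98]
  7. access 3: HIT. Cache (LRU->MRU): [98 3]
  8. access 98: HIT. Cache (LRU->MRU): [3 98]
  9. access 82: MISS. Cache (LRU->MRU): [3 98 82]
  10. access 98: HIT. Cache (LRU->MRU): [3 82 98]
  11. access 82: HIT. Cache (LRU->MRU): [3 98 82]
  12. access 82: HIT. Cache (LRU->MRU): [3 98 82]
  13. access 82: HIT. Cache (LRU->MRU): [3 98 82]
  14. access 82: HIT. Cache (LRU->MRU): [3 98 82]
  15. access 98: HIT. Cache (LRU->MRU): [3 82 98]
  16. access 82: HIT. Cache (LRU->MRU): [3 98 82]
  17. access 82: HIT. Cache (LRU->MRU): [3 98 82]
  18. access 82: HIT. Cache (LRU->MRU): [3 98 82]
  19. access 82: HIT. Cache (LRU->MRU): [3 98 82]
  20. access 82: HIT. Cache (LRU->MRU): [3 98 82]
  21. access 82: HIT. Cache (LRU->MRU): [3 98 82]
  22. access 91: MISS, evict 3. Cache (LRU->MRU): [98 82 91]
Total: 18 hits, 4 misses, 1 evictions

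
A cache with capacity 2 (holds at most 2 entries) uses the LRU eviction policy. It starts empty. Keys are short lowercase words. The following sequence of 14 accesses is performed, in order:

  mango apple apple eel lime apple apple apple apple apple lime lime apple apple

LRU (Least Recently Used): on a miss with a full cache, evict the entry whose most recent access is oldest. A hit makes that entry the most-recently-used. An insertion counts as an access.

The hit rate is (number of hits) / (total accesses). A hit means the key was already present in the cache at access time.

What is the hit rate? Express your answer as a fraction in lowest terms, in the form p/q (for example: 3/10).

Answer: 9/14

Derivation:
LRU simulation (capacity=2):
  1. access mango: MISS. Cache (LRU->MRU): [mango]
  2. access apple: MISS. Cache (LRU->MRU): [mango apple]
  3. access apple: HIT. Cache (LRU->MRU): [mango apple]
  4. access eel: MISS, evict mango. Cache (LRU->MRU): [apple eel]
  5. access lime: MISS, evict apple. Cache (LRU->MRU): [eel lime]
  6. access apple: MISS, evict eel. Cache (LRU->MRU): [lime apple]
  7. access apple: HIT. Cache (LRU->MRU): [lime apple]
  8. access apple: HIT. Cache (LRU->MRU): [lime apple]
  9. access apple: HIT. Cache (LRU->MRU): [lime apple]
  10. access apple: HIT. Cache (LRU->MRU): [lime apple]
  11. access lime: HIT. Cache (LRU->MRU): [apple lime]
  12. access lime: HIT. Cache (LRU->MRU): [apple lime]
  13. access apple: HIT. Cache (LRU->MRU): [lime apple]
  14. access apple: HIT. Cache (LRU->MRU): [lime apple]
Total: 9 hits, 5 misses, 3 evictions

Hit rate = 9/14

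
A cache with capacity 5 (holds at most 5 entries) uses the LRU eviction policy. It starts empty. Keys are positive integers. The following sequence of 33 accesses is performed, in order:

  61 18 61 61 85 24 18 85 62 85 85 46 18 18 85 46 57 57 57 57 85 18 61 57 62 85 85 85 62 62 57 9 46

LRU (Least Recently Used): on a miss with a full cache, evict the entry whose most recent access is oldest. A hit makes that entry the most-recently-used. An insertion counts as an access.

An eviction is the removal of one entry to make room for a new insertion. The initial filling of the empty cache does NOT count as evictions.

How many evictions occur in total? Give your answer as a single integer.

LRU simulation (capacity=5):
  1. access 61: MISS. Cache (LRU->MRU): [61]
  2. access 18: MISS. Cache (LRU->MRU): [61 18]
  3. access 61: HIT. Cache (LRU->MRU): [18 61]
  4. access 61: HIT. Cache (LRU->MRU): [18 61]
  5. access 85: MISS. Cache (LRU->MRU): [18 61 85]
  6. access 24: MISS. Cache (LRU->MRU): [18 61 85 24]
  7. access 18: HIT. Cache (LRU->MRU): [61 85 24 18]
  8. access 85: HIT. Cache (LRU->MRU): [61 24 18 85]
  9. access 62: MISS. Cache (LRU->MRU): [61 24 18 85 62]
  10. access 85: HIT. Cache (LRU->MRU): [61 24 18 62 85]
  11. access 85: HIT. Cache (LRU->MRU): [61 24 18 62 85]
  12. access 46: MISS, evict 61. Cache (LRU->MRU): [24 18 62 85 46]
  13. access 18: HIT. Cache (LRU->MRU): [24 62 85 46 18]
  14. access 18: HIT. Cache (LRU->MRU): [24 62 85 46 18]
  15. access 85: HIT. Cache (LRU->MRU): [24 62 46 18 85]
  16. access 46: HIT. Cache (LRU->MRU): [24 62 18 85 46]
  17. access 57: MISS, evict 24. Cache (LRU->MRU): [62 18 85 46 57]
  18. access 57: HIT. Cache (LRU->MRU): [62 18 85 46 57]
  19. access 57: HIT. Cache (LRU->MRU): [62 18 85 46 57]
  20. access 57: HIT. Cache (LRU->MRU): [62 18 85 46 57]
  21. access 85: HIT. Cache (LRU->MRU): [62 18 46 57 85]
  22. access 18: HIT. Cache (LRU->MRU): [62 46 57 85 18]
  23. access 61: MISS, evict 62. Cache (LRU->MRU): [46 57 85 18 61]
  24. access 57: HIT. Cache (LRU->MRU): [46 85 18 61 57]
  25. access 62: MISS, evict 46. Cache (LRU->MRU): [85 18 61 57 62]
  26. access 85: HIT. Cache (LRU->MRU): [18 61 57 62 85]
  27. access 85: HIT. Cache (LRU->MRU): [18 61 57 62 85]
  28. access 85: HIT. Cache (LRU->MRU): [18 61 57 62 85]
  29. access 62: HIT. Cache (LRU->MRU): [18 61 57 85 62]
  30. access 62: HIT. Cache (LRU->MRU): [18 61 57 85 62]
  31. access 57: HIT. Cache (LRU->MRU): [18 61 85 62 57]
  32. access 9: MISS, evict 18. Cache (LRU->MRU): [61 85 62 57 9]
  33. access 46: MISS, evict 61. Cache (LRU->MRU): [85 62 57 9 46]
Total: 22 hits, 11 misses, 6 evictions

Answer: 6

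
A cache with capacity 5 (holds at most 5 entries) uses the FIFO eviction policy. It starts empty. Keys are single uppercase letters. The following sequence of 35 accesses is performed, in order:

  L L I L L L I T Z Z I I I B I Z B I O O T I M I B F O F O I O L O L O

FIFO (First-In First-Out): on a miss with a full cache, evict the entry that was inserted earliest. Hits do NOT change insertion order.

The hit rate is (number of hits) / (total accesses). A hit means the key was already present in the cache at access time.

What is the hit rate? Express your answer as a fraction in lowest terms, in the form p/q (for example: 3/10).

FIFO simulation (capacity=5):
  1. access L: MISS. Cache (old->new): [L]
  2. access L: HIT. Cache (old->new): [L]
  3. access I: MISS. Cache (old->new): [L I]
  4. access L: HIT. Cache (old->new): [L I]
  5. access L: HIT. Cache (old->new): [L I]
  6. access L: HIT. Cache (old->new): [L I]
  7. access I: HIT. Cache (old->new): [L I]
  8. access T: MISS. Cache (old->new): [L I T]
  9. access Z: MISS. Cache (old->new): [L I T Z]
  10. access Z: HIT. Cache (old->new): [L I T Z]
  11. access I: HIT. Cache (old->new): [L I T Z]
  12. access I: HIT. Cache (old->new): [L I T Z]
  13. access I: HIT. Cache (old->new): [L I T Z]
  14. access B: MISS. Cache (old->new): [L I T Z B]
  15. access I: HIT. Cache (old->new): [L I T Z B]
  16. access Z: HIT. Cache (old->new): [L I T Z B]
  17. access B: HIT. Cache (old->new): [L I T Z B]
  18. access I: HIT. Cache (old->new): [L I T Z B]
  19. access O: MISS, evict L. Cache (old->new): [I T Z B O]
  20. access O: HIT. Cache (old->new): [I T Z B O]
  21. access T: HIT. Cache (old->new): [I T Z B O]
  22. access I: HIT. Cache (old->new): [I T Z B O]
  23. access M: MISS, evict I. Cache (old->new): [T Z B O M]
  24. access I: MISS, evict T. Cache (old->new): [Z B O M I]
  25. access B: HIT. Cache (old->new): [Z B O M I]
  26. access F: MISS, evict Z. Cache (old->new): [B O M I F]
  27. access O: HIT. Cache (old->new): [B O M I F]
  28. access F: HIT. Cache (old->new): [B O M I F]
  29. access O: HIT. Cache (old->new): [B O M I F]
  30. access I: HIT. Cache (old->new): [B O M I F]
  31. access O: HIT. Cache (old->new): [B O M I F]
  32. access L: MISS, evict B. Cache (old->new): [O M I F L]
  33. access O: HIT. Cache (old->new): [O M I F L]
  34. access L: HIT. Cache (old->new): [O M I F L]
  35. access O: HIT. Cache (old->new): [O M I F L]
Total: 25 hits, 10 misses, 5 evictions

Hit rate = 25/35 = 5/7

Answer: 5/7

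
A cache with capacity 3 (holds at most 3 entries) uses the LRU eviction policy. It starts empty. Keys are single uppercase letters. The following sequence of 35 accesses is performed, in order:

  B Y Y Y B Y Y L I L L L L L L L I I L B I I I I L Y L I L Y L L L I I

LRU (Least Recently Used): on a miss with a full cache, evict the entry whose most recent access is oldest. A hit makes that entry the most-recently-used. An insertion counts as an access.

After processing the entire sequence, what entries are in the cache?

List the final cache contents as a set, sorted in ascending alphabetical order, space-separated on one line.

Answer: I L Y

Derivation:
LRU simulation (capacity=3):
  1. access B: MISS. Cache (LRU->MRU): [B]
  2. access Y: MISS. Cache (LRU->MRU): [B Y]
  3. access Y: HIT. Cache (LRU->MRU): [B Y]
  4. access Y: HIT. Cache (LRU->MRU): [B Y]
  5. access B: HIT. Cache (LRU->MRU): [Y B]
  6. access Y: HIT. Cache (LRU->MRU): [B Y]
  7. access Y: HIT. Cache (LRU->MRU): [B Y]
  8. access L: MISS. Cache (LRU->MRU): [B Y L]
  9. access I: MISS, evict B. Cache (LRU->MRU): [Y L I]
  10. access L: HIT. Cache (LRU->MRU): [Y I L]
  11. access L: HIT. Cache (LRU->MRU): [Y I L]
  12. access L: HIT. Cache (LRU->MRU): [Y I L]
  13. access L: HIT. Cache (LRU->MRU): [Y I L]
  14. access L: HIT. Cache (LRU->MRU): [Y I L]
  15. access L: HIT. Cache (LRU->MRU): [Y I L]
  16. access L: HIT. Cache (LRU->MRU): [Y I L]
  17. access I: HIT. Cache (LRU->MRU): [Y L I]
  18. access I: HIT. Cache (LRU->MRU): [Y L I]
  19. access L: HIT. Cache (LRU->MRU): [Y I L]
  20. access B: MISS, evict Y. Cache (LRU->MRU): [I L B]
  21. access I: HIT. Cache (LRU->MRU): [L B I]
  22. access I: HIT. Cache (LRU->MRU): [L B I]
  23. access I: HIT. Cache (LRU->MRU): [L B I]
  24. access I: HIT. Cache (LRU->MRU): [L B I]
  25. access L: HIT. Cache (LRU->MRU): [B I L]
  26. access Y: MISS, evict B. Cache (LRU->MRU): [I L Y]
  27. access L: HIT. Cache (LRU->MRU): [I Y L]
  28. access I: HIT. Cache (LRU->MRU): [Y L I]
  29. access L: HIT. Cache (LRU->MRU): [Y I L]
  30. access Y: HIT. Cache (LRU->MRU): [I L Y]
  31. access L: HIT. Cache (LRU->MRU): [I Y L]
  32. access L: HIT. Cache (LRU->MRU): [I Y L]
  33. access L: HIT. Cache (LRU->MRU): [I Y L]
  34. access I: HIT. Cache (LRU->MRU): [Y L I]
  35. access I: HIT. Cache (LRU->MRU): [Y L I]
Total: 29 hits, 6 misses, 3 evictions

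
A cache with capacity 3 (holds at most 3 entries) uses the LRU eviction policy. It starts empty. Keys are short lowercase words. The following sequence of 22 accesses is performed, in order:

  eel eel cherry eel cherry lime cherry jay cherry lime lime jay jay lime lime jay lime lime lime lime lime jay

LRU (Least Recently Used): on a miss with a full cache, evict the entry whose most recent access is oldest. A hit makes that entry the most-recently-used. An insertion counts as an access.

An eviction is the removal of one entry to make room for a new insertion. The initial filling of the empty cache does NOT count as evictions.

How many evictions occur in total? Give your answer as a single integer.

LRU simulation (capacity=3):
  1. access eel: MISS. Cache (LRU->MRU): [eel]
  2. access eel: HIT. Cache (LRU->MRU): [eel]
  3. access cherry: MISS. Cache (LRU->MRU): [eel cherry]
  4. access eel: HIT. Cache (LRU->MRU): [cherry eel]
  5. access cherry: HIT. Cache (LRU->MRU): [eel cherry]
  6. access lime: MISS. Cache (LRU->MRU): [eel cherry lime]
  7. access cherry: HIT. Cache (LRU->MRU): [eel lime cherry]
  8. access jay: MISS, evict eel. Cache (LRU->MRU): [lime cherry jay]
  9. access cherry: HIT. Cache (LRU->MRU): [lime jay cherry]
  10. access lime: HIT. Cache (LRU->MRU): [jay cherry lime]
  11. access lime: HIT. Cache (LRU->MRU): [jay cherry lime]
  12. access jay: HIT. Cache (LRU->MRU): [cherry lime jay]
  13. access jay: HIT. Cache (LRU->MRU): [cherry lime jay]
  14. access lime: HIT. Cache (LRU->MRU): [cherry jay lime]
  15. access lime: HIT. Cache (LRU->MRU): [cherry jay lime]
  16. access jay: HIT. Cache (LRU->MRU): [cherry lime jay]
  17. access lime: HIT. Cache (LRU->MRU): [cherry jay lime]
  18. access lime: HIT. Cache (LRU->MRU): [cherry jay lime]
  19. access lime: HIT. Cache (LRU->MRU): [cherry jay lime]
  20. access lime: HIT. Cache (LRU->MRU): [cherry jay lime]
  21. access lime: HIT. Cache (LRU->MRU): [cherry jay lime]
  22. access jay: HIT. Cache (LRU->MRU): [cherry lime jay]
Total: 18 hits, 4 misses, 1 evictions

Answer: 1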